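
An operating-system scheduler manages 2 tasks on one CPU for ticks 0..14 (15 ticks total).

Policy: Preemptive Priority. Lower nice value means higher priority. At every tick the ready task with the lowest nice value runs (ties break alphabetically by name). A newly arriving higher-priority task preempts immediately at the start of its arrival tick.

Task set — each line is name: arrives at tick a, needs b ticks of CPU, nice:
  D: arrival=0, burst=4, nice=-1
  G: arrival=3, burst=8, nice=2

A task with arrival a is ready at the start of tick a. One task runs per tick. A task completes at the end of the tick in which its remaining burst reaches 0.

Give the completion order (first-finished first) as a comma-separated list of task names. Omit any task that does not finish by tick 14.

t=0: ready={D} → run D
t=1: ready={D} → run D
t=2: ready={D} → run D
t=3: ready={D,G} → run D
t=4: ready={G} → run G
t=5: ready={G} → run G
t=6: ready={G} → run G
t=7: ready={G} → run G
t=8: ready={G} → run G
t=9: ready={G} → run G
t=10: ready={G} → run G
t=11: ready={G} → run G
t=12: (idle)
t=13: (idle)
t=14: (idle)

completion order = D, G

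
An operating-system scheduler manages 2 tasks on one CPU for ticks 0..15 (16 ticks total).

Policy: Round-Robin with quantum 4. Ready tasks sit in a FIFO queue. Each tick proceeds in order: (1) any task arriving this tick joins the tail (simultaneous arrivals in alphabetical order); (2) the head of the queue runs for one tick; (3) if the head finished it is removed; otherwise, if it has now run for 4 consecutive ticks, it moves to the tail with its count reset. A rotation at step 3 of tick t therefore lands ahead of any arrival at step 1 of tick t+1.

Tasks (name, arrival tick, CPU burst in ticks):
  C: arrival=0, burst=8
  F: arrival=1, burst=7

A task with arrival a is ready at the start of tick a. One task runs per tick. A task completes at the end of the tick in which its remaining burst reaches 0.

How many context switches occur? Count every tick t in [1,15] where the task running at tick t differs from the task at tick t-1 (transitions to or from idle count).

context switches = 4

t=0: queue=[C] q_used=0 → run C
t=1: queue=[C,F] q_used=1 → run C
t=2: queue=[C,F] q_used=2 → run C
t=3: queue=[C,F] q_used=3 → run C
t=4: queue=[F,C] q_used=0 → run F
t=5: queue=[F,C] q_used=1 → run F
t=6: queue=[F,C] q_used=2 → run F
t=7: queue=[F,C] q_used=3 → run F
t=8: queue=[C,F] q_used=0 → run C
t=9: queue=[C,F] q_used=1 → run C
t=10: queue=[C,F] q_used=2 → run C
t=11: queue=[C,F] q_used=3 → run C
t=12: queue=[F] q_used=0 → run F
t=13: queue=[F] q_used=1 → run F
t=14: queue=[F] q_used=2 → run F
t=15: (idle)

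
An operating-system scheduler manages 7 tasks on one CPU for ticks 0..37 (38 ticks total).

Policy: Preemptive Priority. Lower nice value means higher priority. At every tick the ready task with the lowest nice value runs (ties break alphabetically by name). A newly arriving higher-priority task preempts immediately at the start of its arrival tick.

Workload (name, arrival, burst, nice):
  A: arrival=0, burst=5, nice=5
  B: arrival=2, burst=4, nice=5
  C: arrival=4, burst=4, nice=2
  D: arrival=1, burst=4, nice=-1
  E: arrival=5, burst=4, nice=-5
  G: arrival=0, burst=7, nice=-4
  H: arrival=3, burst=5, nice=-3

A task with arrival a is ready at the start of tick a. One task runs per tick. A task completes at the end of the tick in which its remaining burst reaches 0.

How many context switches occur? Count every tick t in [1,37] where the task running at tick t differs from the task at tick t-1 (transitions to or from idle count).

context switches = 8

t=0: ready={A,G} → run G
t=1: ready={A,D,G} → run G
t=2: ready={A,B,D,G} → run G
t=3: ready={A,B,D,G,H} → run G
t=4: ready={A,B,C,D,G,H} → run G
t=5: ready={A,B,C,D,E,G,H} → run E
t=6: ready={A,B,C,D,E,G,H} → run E
t=7: ready={A,B,C,D,E,G,H} → run E
t=8: ready={A,B,C,D,E,G,H} → run E
t=9: ready={A,B,C,D,G,H} → run G
t=10: ready={A,B,C,D,G,H} → run G
t=11: ready={A,B,C,D,H} → run H
t=12: ready={A,B,C,D,H} → run H
t=13: ready={A,B,C,D,H} → run H
t=14: ready={A,B,C,D,H} → run H
t=15: ready={A,B,C,D,H} → run H
t=16: ready={A,B,C,D} → run D
t=17: ready={A,B,C,D} → run D
t=18: ready={A,B,C,D} → run D
t=19: ready={A,B,C,D} → run D
t=20: ready={A,B,C} → run C
t=21: ready={A,B,C} → run C
t=22: ready={A,B,C} → run C
t=23: ready={A,B,C} → run C
t=24: ready={A,B} → run A
t=25: ready={A,B} → run A
t=26: ready={A,B} → run A
t=27: ready={A,B} → run A
t=28: ready={A,B} → run A
t=29: ready={B} → run B
t=30: ready={B} → run B
t=31: ready={B} → run B
t=32: ready={B} → run B
t=33: (idle)
t=34: (idle)
t=35: (idle)
t=36: (idle)
t=37: (idle)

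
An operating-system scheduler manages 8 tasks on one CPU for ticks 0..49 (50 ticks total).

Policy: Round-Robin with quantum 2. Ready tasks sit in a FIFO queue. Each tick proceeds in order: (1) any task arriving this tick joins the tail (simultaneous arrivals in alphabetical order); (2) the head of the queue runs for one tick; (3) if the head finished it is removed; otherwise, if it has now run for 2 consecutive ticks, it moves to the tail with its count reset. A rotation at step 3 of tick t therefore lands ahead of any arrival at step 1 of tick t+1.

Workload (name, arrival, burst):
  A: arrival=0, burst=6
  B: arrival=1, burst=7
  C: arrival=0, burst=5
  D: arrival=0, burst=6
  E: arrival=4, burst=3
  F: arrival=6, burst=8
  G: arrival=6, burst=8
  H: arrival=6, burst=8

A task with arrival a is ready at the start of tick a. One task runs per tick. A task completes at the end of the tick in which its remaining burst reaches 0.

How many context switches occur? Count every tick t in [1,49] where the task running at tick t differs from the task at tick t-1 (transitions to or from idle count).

context switches = 26

t=0: queue=[A,C,D] q_used=0 → run A
t=1: queue=[A,C,D,B] q_used=1 → run A
t=2: queue=[C,D,B,A] q_used=0 → run C
t=3: queue=[C,D,B,A] q_used=1 → run C
t=4: queue=[D,B,A,C,E] q_used=0 → run D
t=5: queue=[D,B,A,C,E] q_used=1 → run D
t=6: queue=[B,A,C,E,D,F,G,H] q_used=0 → run B
t=7: queue=[B,A,C,E,D,F,G,H] q_used=1 → run B
t=8: queue=[A,C,E,D,F,G,H,B] q_used=0 → run A
t=9: queue=[A,C,E,D,F,G,H,B] q_used=1 → run A
t=10: queue=[C,E,D,F,G,H,B,A] q_used=0 → run C
t=11: queue=[C,E,D,F,G,H,B,A] q_used=1 → run C
t=12: queue=[E,D,F,G,H,B,A,C] q_used=0 → run E
t=13: queue=[E,D,F,G,H,B,A,C] q_used=1 → run E
t=14: queue=[D,F,G,H,B,A,C,E] q_used=0 → run D
t=15: queue=[D,F,G,H,B,A,C,E] q_used=1 → run D
t=16: queue=[F,G,H,B,A,C,E,D] q_used=0 → run F
t=17: queue=[F,G,H,B,A,C,E,D] q_used=1 → run F
t=18: queue=[G,H,B,A,C,E,D,F] q_used=0 → run G
t=19: queue=[G,H,B,A,C,E,D,F] q_used=1 → run G
t=20: queue=[H,B,A,C,E,D,F,G] q_used=0 → run H
t=21: queue=[H,B,A,C,E,D,F,G] q_used=1 → run H
t=22: queue=[B,A,C,E,D,F,G,H] q_used=0 → run B
t=23: queue=[B,A,C,E,D,F,G,H] q_used=1 → run B
t=24: queue=[A,C,E,D,F,G,H,B] q_used=0 → run A
t=25: queue=[A,C,E,D,F,G,H,B] q_used=1 → run A
t=26: queue=[C,E,D,F,G,H,B] q_used=0 → run C
t=27: queue=[E,D,F,G,H,B] q_used=0 → run E
t=28: queue=[D,F,G,H,B] q_used=0 → run D
t=29: queue=[D,F,G,H,B] q_used=1 → run D
t=30: queue=[F,G,H,B] q_used=0 → run F
t=31: queue=[F,G,H,B] q_used=1 → run F
t=32: queue=[G,H,B,F] q_used=0 → run G
t=33: queue=[G,H,B,F] q_used=1 → run G
t=34: queue=[H,B,F,G] q_used=0 → run H
t=35: queue=[H,B,F,G] q_used=1 → run H
t=36: queue=[B,F,G,H] q_used=0 → run B
t=37: queue=[B,F,G,H] q_used=1 → run B
t=38: queue=[F,G,H,B] q_used=0 → run F
t=39: queue=[F,G,H,B] q_used=1 → run F
t=40: queue=[G,H,B,F] q_used=0 → run G
t=41: queue=[G,H,B,F] q_used=1 → run G
t=42: queue=[H,B,F,G] q_used=0 → run H
t=43: queue=[H,B,F,G] q_used=1 → run H
t=44: queue=[B,F,G,H] q_used=0 → run B
t=45: queue=[F,G,H] q_used=0 → run F
t=46: queue=[F,G,H] q_used=1 → run F
t=47: queue=[G,H] q_used=0 → run G
t=48: queue=[G,H] q_used=1 → run G
t=49: queue=[H] q_used=0 → run H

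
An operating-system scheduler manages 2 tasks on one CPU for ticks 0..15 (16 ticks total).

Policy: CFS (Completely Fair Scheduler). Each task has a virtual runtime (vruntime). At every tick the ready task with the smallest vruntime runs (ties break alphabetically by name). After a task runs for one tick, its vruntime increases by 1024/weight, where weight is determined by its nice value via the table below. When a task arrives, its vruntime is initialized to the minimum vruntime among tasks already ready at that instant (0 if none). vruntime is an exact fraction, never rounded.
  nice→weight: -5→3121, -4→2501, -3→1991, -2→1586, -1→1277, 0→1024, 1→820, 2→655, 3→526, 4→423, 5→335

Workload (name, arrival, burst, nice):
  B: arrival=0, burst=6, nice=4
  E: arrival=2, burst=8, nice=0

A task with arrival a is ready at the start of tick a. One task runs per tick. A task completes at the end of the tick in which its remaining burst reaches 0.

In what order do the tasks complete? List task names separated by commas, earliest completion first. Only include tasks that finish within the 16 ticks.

t=0: vr[B=0] → run B
t=1: vr[B=1024/423] → run B
t=2: vr[B=2048/423 E=2048/423] → run B
t=3: vr[B=1024/141 E=2048/423] → run E
t=4: vr[B=1024/141 E=2471/423] → run E
t=5: vr[B=1024/141 E=2894/423] → run E
t=6: vr[B=1024/141 E=3317/423] → run B
t=7: vr[B=4096/423 E=3317/423] → run E
t=8: vr[B=4096/423 E=3740/423] → run E
t=9: vr[B=4096/423 E=4163/423] → run B
t=10: vr[B=5120/423 E=4163/423] → run E
t=11: vr[B=5120/423 E=4586/423] → run E
t=12: vr[B=5120/423 E=5009/423] → run E
t=13: vr[B=5120/423] → run B
t=14: (idle)
t=15: (idle)

completion order = E, B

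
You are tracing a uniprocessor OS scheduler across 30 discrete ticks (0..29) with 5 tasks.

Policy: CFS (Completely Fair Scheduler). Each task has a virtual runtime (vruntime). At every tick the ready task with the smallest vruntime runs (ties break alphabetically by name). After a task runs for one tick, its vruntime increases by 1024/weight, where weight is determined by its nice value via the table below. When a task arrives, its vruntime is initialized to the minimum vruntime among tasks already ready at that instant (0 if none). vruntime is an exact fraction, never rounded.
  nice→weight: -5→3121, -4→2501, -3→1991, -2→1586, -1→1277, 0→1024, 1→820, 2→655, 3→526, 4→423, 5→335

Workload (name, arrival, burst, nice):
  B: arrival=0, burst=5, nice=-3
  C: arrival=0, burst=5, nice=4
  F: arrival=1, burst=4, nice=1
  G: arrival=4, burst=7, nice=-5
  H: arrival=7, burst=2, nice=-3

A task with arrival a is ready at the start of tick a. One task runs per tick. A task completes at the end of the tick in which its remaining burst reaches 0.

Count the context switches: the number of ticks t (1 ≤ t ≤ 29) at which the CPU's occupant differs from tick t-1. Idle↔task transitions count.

t=0: vr[B=0 C=0] → run B
t=1: vr[B=1024/1991 C=0 F=0] → run C
t=2: vr[B=1024/1991 C=1024/423 F=0] → run F
t=3: vr[B=1024/1991 C=1024/423 F=256/205] → run B
t=4: vr[B=2048/1991 C=1024/423 F=256/205 G=2048/1991] → run B
t=5: vr[B=3072/1991 C=1024/423 F=256/205 G=2048/1991] → run G
t=6: vr[B=3072/1991 C=1024/423 F=256/205 G=8430592/6213911] → run F
t=7: vr[B=3072/1991 C=1024/423 F=512/205 G=8430592/6213911 H=8430592/6213911] → run G
t=8: vr[B=3072/1991 C=1024/423 F=512/205 G=10469376/6213911 H=8430592/6213911] → run H
t=9: vr[B=3072/1991 C=1024/423 F=512/205 G=10469376/6213911 H=11626496/6213911] → run B
t=10: vr[B=4096/1991 C=1024/423 F=512/205 G=10469376/6213911 H=11626496/6213911] → run G
t=11: vr[B=4096/1991 C=1024/423 F=512/205 G=12508160/6213911 H=11626496/6213911] → run H
t=12: vr[B=4096/1991 C=1024/423 F=512/205 G=12508160/6213911] → run G
t=13: vr[B=4096/1991 C=1024/423 F=512/205 G=14546944/6213911] → run B
t=14: vr[C=1024/423 F=512/205 G=14546944/6213911] → run G
t=15: vr[C=1024/423 F=512/205 G=16585728/6213911] → run C
t=16: vr[C=2048/423 F=512/205 G=16585728/6213911] → run F
t=17: vr[C=2048/423 F=768/205 G=16585728/6213911] → run G
t=18: vr[C=2048/423 F=768/205 G=18624512/6213911] → run G
t=19: vr[C=2048/423 F=768/205] → run F
t=20: vr[C=2048/423] → run C
t=21: vr[C=1024/141] → run C
t=22: vr[C=4096/423] → run C
t=23: (idle)
t=24: (idle)
t=25: (idle)
t=26: (idle)
t=27: (idle)
t=28: (idle)
t=29: (idle)

context switches = 19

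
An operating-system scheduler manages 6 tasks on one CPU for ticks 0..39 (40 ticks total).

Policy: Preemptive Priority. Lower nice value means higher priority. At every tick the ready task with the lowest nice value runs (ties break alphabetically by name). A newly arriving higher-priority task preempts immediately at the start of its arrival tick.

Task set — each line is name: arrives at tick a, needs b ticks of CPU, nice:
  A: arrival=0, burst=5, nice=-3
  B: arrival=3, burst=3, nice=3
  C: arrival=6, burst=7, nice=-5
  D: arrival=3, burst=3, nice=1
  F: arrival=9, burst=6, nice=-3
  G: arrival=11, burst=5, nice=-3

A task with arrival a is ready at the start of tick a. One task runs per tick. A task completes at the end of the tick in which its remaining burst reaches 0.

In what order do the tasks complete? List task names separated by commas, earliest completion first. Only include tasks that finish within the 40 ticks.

t=0: ready={A} → run A
t=1: ready={A} → run A
t=2: ready={A} → run A
t=3: ready={A,B,D} → run A
t=4: ready={A,B,D} → run A
t=5: ready={B,D} → run D
t=6: ready={B,C,D} → run C
t=7: ready={B,C,D} → run C
t=8: ready={B,C,D} → run C
t=9: ready={B,C,D,F} → run C
t=10: ready={B,C,D,F} → run C
t=11: ready={B,C,D,F,G} → run C
t=12: ready={B,C,D,F,G} → run C
t=13: ready={B,D,F,G} → run F
t=14: ready={B,D,F,G} → run F
t=15: ready={B,D,F,G} → run F
t=16: ready={B,D,F,G} → run F
t=17: ready={B,D,F,G} → run F
t=18: ready={B,D,F,G} → run F
t=19: ready={B,D,G} → run G
t=20: ready={B,D,G} → run G
t=21: ready={B,D,G} → run G
t=22: ready={B,D,G} → run G
t=23: ready={B,D,G} → run G
t=24: ready={B,D} → run D
t=25: ready={B,D} → run D
t=26: ready={B} → run B
t=27: ready={B} → run B
t=28: ready={B} → run B
t=29: (idle)
t=30: (idle)
t=31: (idle)
t=32: (idle)
t=33: (idle)
t=34: (idle)
t=35: (idle)
t=36: (idle)
t=37: (idle)
t=38: (idle)
t=39: (idle)

completion order = A, C, F, G, D, B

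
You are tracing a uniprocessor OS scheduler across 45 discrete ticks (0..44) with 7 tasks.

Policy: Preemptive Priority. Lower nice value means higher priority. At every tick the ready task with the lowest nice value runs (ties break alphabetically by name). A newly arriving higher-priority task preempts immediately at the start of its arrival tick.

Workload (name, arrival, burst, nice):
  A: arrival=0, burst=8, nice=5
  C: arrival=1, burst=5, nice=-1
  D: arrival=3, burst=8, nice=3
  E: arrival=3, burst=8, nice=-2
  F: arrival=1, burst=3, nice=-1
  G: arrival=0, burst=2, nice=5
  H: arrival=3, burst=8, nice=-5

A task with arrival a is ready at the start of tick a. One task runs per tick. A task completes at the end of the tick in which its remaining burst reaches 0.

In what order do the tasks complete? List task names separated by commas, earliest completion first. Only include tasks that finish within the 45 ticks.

t=0: ready={A,G} → run A
t=1: ready={A,C,F,G} → run C
t=2: ready={A,C,F,G} → run C
t=3: ready={A,C,D,E,F,G,H} → run H
t=4: ready={A,C,D,E,F,G,H} → run H
t=5: ready={A,C,D,E,F,G,H} → run H
t=6: ready={A,C,D,E,F,G,H} → run H
t=7: ready={A,C,D,E,F,G,H} → run H
t=8: ready={A,C,D,E,F,G,H} → run H
t=9: ready={A,C,D,E,F,G,H} → run H
t=10: ready={A,C,D,E,F,G,H} → run H
t=11: ready={A,C,D,E,F,G} → run E
t=12: ready={A,C,D,E,F,G} → run E
t=13: ready={A,C,D,E,F,G} → run E
t=14: ready={A,C,D,E,F,G} → run E
t=15: ready={A,C,D,E,F,G} → run E
t=16: ready={A,C,D,E,F,G} → run E
t=17: ready={A,C,D,E,F,G} → run E
t=18: ready={A,C,D,E,F,G} → run E
t=19: ready={A,C,D,F,G} → run C
t=20: ready={A,C,D,F,G} → run C
t=21: ready={A,C,D,F,G} → run C
t=22: ready={A,D,F,G} → run F
t=23: ready={A,D,F,G} → run F
t=24: ready={A,D,F,G} → run F
t=25: ready={A,D,G} → run D
t=26: ready={A,D,G} → run D
t=27: ready={A,D,G} → run D
t=28: ready={A,D,G} → run D
t=29: ready={A,D,G} → run D
t=30: ready={A,D,G} → run D
t=31: ready={A,D,G} → run D
t=32: ready={A,D,G} → run D
t=33: ready={A,G} → run A
t=34: ready={A,G} → run A
t=35: ready={A,G} → run A
t=36: ready={A,G} → run A
t=37: ready={A,G} → run A
t=38: ready={A,G} → run A
t=39: ready={A,G} → run A
t=40: ready={G} → run G
t=41: ready={G} → run G
t=42: (idle)
t=43: (idle)
t=44: (idle)

completion order = H, E, C, F, D, A, G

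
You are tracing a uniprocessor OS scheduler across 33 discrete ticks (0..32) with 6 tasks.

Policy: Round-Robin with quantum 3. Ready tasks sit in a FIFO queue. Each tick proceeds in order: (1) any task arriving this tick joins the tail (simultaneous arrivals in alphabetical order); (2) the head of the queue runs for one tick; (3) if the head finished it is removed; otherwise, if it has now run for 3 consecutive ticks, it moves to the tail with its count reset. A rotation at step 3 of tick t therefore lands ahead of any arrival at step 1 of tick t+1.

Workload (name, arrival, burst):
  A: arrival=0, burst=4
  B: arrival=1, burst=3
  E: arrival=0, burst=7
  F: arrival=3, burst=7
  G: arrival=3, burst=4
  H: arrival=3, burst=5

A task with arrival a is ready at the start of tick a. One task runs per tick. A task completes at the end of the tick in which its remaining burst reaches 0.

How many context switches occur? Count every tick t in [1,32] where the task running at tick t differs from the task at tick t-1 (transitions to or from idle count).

context switches = 13

t=0: queue=[A,E] q_used=0 → run A
t=1: queue=[A,E,B] q_used=1 → run A
t=2: queue=[A,E,B] q_used=2 → run A
t=3: queue=[E,B,A,F,G,H] q_used=0 → run E
t=4: queue=[E,B,A,F,G,H] q_used=1 → run E
t=5: queue=[E,B,A,F,G,H] q_used=2 → run E
t=6: queue=[B,A,F,G,H,E] q_used=0 → run B
t=7: queue=[B,A,F,G,H,E] q_used=1 → run B
t=8: queue=[B,A,F,G,H,E] q_used=2 → run B
t=9: queue=[A,F,G,H,E] q_used=0 → run A
t=10: queue=[F,G,H,E] q_used=0 → run F
t=11: queue=[F,G,H,E] q_used=1 → run F
t=12: queue=[F,G,H,E] q_used=2 → run F
t=13: queue=[G,H,E,F] q_used=0 → run G
t=14: queue=[G,H,E,F] q_used=1 → run G
t=15: queue=[G,H,E,F] q_used=2 → run G
t=16: queue=[H,E,F,G] q_used=0 → run H
t=17: queue=[H,E,F,G] q_used=1 → run H
t=18: queue=[H,E,F,G] q_used=2 → run H
t=19: queue=[E,F,G,H] q_used=0 → run E
t=20: queue=[E,F,G,H] q_used=1 → run E
t=21: queue=[E,F,G,H] q_used=2 → run E
t=22: queue=[F,G,H,E] q_used=0 → run F
t=23: queue=[F,G,H,E] q_used=1 → run F
t=24: queue=[F,G,H,E] q_used=2 → run F
t=25: queue=[G,H,E,F] q_used=0 → run G
t=26: queue=[H,E,F] q_used=0 → run H
t=27: queue=[H,E,F] q_used=1 → run H
t=28: queue=[E,F] q_used=0 → run E
t=29: queue=[F] q_used=0 → run F
t=30: (idle)
t=31: (idle)
t=32: (idle)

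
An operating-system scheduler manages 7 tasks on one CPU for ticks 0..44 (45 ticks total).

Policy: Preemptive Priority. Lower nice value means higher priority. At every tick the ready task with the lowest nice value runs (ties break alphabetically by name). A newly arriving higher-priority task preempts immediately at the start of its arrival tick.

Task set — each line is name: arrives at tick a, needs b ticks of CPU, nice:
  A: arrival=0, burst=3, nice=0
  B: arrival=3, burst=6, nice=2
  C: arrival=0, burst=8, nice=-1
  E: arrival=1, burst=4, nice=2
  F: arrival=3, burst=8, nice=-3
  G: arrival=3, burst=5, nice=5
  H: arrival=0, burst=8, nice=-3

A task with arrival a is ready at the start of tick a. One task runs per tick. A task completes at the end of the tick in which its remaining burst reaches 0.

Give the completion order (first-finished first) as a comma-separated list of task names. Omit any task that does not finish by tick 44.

t=0: ready={A,C,H} → run H
t=1: ready={A,C,E,H} → run H
t=2: ready={A,C,E,H} → run H
t=3: ready={A,B,C,E,F,G,H} → run F
t=4: ready={A,B,C,E,F,G,H} → run F
t=5: ready={A,B,C,E,F,G,H} → run F
t=6: ready={A,B,C,E,F,G,H} → run F
t=7: ready={A,B,C,E,F,G,H} → run F
t=8: ready={A,B,C,E,F,G,H} → run F
t=9: ready={A,B,C,E,F,G,H} → run F
t=10: ready={A,B,C,E,F,G,H} → run F
t=11: ready={A,B,C,E,G,H} → run H
t=12: ready={A,B,C,E,G,H} → run H
t=13: ready={A,B,C,E,G,H} → run H
t=14: ready={A,B,C,E,G,H} → run H
t=15: ready={A,B,C,E,G,H} → run H
t=16: ready={A,B,C,E,G} → run C
t=17: ready={A,B,C,E,G} → run C
t=18: ready={A,B,C,E,G} → run C
t=19: ready={A,B,C,E,G} → run C
t=20: ready={A,B,C,E,G} → run C
t=21: ready={A,B,C,E,G} → run C
t=22: ready={A,B,C,E,G} → run C
t=23: ready={A,B,C,E,G} → run C
t=24: ready={A,B,E,G} → run A
t=25: ready={A,B,E,G} → run A
t=26: ready={A,B,E,G} → run A
t=27: ready={B,E,G} → run B
t=28: ready={B,E,G} → run B
t=29: ready={B,E,G} → run B
t=30: ready={B,E,G} → run B
t=31: ready={B,E,G} → run B
t=32: ready={B,E,G} → run B
t=33: ready={E,G} → run E
t=34: ready={E,G} → run E
t=35: ready={E,G} → run E
t=36: ready={E,G} → run E
t=37: ready={G} → run G
t=38: ready={G} → run G
t=39: ready={G} → run G
t=40: ready={G} → run G
t=41: ready={G} → run G
t=42: (idle)
t=43: (idle)
t=44: (idle)

completion order = F, H, C, A, B, E, G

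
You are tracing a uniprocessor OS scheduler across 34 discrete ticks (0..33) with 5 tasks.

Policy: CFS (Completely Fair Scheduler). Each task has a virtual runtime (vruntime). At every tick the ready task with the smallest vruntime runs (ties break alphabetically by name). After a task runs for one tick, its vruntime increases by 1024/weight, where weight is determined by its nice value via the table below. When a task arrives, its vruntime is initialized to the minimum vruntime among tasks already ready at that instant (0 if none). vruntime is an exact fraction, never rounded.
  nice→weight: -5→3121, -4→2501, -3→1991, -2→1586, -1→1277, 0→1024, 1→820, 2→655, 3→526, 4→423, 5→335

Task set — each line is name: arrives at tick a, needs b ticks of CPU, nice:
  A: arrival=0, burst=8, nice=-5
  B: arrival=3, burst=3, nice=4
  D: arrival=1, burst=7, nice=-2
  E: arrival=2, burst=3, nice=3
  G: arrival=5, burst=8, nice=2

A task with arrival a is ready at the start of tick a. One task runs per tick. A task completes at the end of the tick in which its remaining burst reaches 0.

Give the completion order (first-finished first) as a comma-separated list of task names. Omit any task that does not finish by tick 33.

t=0: vr[A=0] → run A
t=1: vr[A=1024/3121 D=1024/3121] → run A
t=2: vr[A=2048/3121 D=1024/3121 E=1024/3121] → run D
t=3: vr[A=2048/3121 B=1024/3121 D=2409984/2474953 E=1024/3121] → run B
t=4: vr[A=2048/3121 B=3629056/1320183 D=2409984/2474953 E=1024/3121] → run E
t=5: vr[A=2048/3121 B=3629056/1320183 D=2409984/2474953 E=1867264/820823 G=2048/3121] → run A
t=6: vr[A=3072/3121 B=3629056/1320183 D=2409984/2474953 E=1867264/820823 G=2048/3121] → run G
t=7: vr[A=3072/3121 B=3629056/1320183 D=2409984/2474953 E=1867264/820823 G=4537344/2044255] → run D
t=8: vr[A=3072/3121 B=3629056/1320183 D=4007936/2474953 E=1867264/820823 G=4537344/2044255] → run A
t=9: vr[A=4096/3121 B=3629056/1320183 D=4007936/2474953 E=1867264/820823 G=4537344/2044255] → run A
t=10: vr[A=5120/3121 B=3629056/1320183 D=4007936/2474953 E=1867264/820823 G=4537344/2044255] → run D
t=11: vr[A=5120/3121 B=3629056/1320183 D=5605888/2474953 E=1867264/820823 G=4537344/2044255] → run A
t=12: vr[A=6144/3121 B=3629056/1320183 D=5605888/2474953 E=1867264/820823 G=4537344/2044255] → run A
t=13: vr[A=7168/3121 B=3629056/1320183 D=5605888/2474953 E=1867264/820823 G=4537344/2044255] → run G
t=14: vr[A=7168/3121 B=3629056/1320183 D=5605888/2474953 E=1867264/820823 G=7733248/2044255] → run D
t=15: vr[A=7168/3121 B=3629056/1320183 D=7203840/2474953 E=1867264/820823 G=7733248/2044255] → run E
t=16: vr[A=7168/3121 B=3629056/1320183 D=7203840/2474953 E=3465216/820823 G=7733248/2044255] → run A
t=17: vr[B=3629056/1320183 D=7203840/2474953 E=3465216/820823 G=7733248/2044255] → run B
t=18: vr[B=6824960/1320183 D=7203840/2474953 E=3465216/820823 G=7733248/2044255] → run D
t=19: vr[B=6824960/1320183 D=8801792/2474953 E=3465216/820823 G=7733248/2044255] → run D
t=20: vr[B=6824960/1320183 D=10399744/2474953 E=3465216/820823 G=7733248/2044255] → run G
t=21: vr[B=6824960/1320183 D=10399744/2474953 E=3465216/820823 G=10929152/2044255] → run D
t=22: vr[B=6824960/1320183 E=3465216/820823 G=10929152/2044255] → run E
t=23: vr[B=6824960/1320183 G=10929152/2044255] → run B
t=24: vr[G=10929152/2044255] → run G
t=25: vr[G=14125056/2044255] → run G
t=26: vr[G=3464192/408851] → run G
t=27: vr[G=20516864/2044255] → run G
t=28: vr[G=23712768/2044255] → run G
t=29: (idle)
t=30: (idle)
t=31: (idle)
t=32: (idle)
t=33: (idle)

completion order = A, D, E, B, G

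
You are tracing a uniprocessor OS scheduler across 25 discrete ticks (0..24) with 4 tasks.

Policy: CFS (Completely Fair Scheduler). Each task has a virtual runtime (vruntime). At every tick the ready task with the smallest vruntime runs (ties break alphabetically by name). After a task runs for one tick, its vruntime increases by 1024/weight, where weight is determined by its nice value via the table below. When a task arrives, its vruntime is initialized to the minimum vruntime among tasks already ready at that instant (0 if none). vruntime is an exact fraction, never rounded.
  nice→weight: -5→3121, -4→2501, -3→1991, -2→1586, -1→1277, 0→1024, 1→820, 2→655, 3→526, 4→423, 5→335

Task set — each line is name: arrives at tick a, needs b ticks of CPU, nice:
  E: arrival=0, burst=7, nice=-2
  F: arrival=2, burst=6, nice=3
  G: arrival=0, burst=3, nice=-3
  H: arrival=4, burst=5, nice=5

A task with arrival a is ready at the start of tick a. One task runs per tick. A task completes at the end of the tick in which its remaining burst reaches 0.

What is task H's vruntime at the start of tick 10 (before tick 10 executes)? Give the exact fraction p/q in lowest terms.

t=0: vr[E=0 G=0] → run E
t=1: vr[E=512/793 G=0] → run G
t=2: vr[E=512/793 F=1024/1991 G=1024/1991] → run F
t=3: vr[E=512/793 F=1288704/523633 G=1024/1991] → run G
t=4: vr[E=512/793 F=1288704/523633 G=2048/1991 H=512/793] → run E
t=5: vr[E=1024/793 F=1288704/523633 G=2048/1991 H=512/793] → run H
t=6: vr[E=1024/793 F=1288704/523633 G=2048/1991 H=983552/265655] → run G
t=7: vr[E=1024/793 F=1288704/523633 H=983552/265655] → run E
t=8: vr[E=1536/793 F=1288704/523633 H=983552/265655] → run E
t=9: vr[E=2048/793 F=1288704/523633 H=983552/265655] → run F
t=10: vr[E=2048/793 F=2308096/523633 H=983552/265655] → run E
t=11: vr[E=2560/793 F=2308096/523633 H=983552/265655] → run E
t=12: vr[E=3072/793 F=2308096/523633 H=983552/265655] → run H
t=13: vr[E=3072/793 F=2308096/523633 H=1795584/265655] → run E
t=14: vr[F=2308096/523633 H=1795584/265655] → run F
t=15: vr[F=3327488/523633 H=1795584/265655] → run F
t=16: vr[F=4346880/523633 H=1795584/265655] → run H
t=17: vr[F=4346880/523633 H=2607616/265655] → run F
t=18: vr[F=5366272/523633 H=2607616/265655] → run H
t=19: vr[F=5366272/523633 H=3419648/265655] → run F
t=20: vr[H=3419648/265655] → run H
t=21: (idle)
t=22: (idle)
t=23: (idle)
t=24: (idle)

vruntime(H, start of tick 10) = 983552/265655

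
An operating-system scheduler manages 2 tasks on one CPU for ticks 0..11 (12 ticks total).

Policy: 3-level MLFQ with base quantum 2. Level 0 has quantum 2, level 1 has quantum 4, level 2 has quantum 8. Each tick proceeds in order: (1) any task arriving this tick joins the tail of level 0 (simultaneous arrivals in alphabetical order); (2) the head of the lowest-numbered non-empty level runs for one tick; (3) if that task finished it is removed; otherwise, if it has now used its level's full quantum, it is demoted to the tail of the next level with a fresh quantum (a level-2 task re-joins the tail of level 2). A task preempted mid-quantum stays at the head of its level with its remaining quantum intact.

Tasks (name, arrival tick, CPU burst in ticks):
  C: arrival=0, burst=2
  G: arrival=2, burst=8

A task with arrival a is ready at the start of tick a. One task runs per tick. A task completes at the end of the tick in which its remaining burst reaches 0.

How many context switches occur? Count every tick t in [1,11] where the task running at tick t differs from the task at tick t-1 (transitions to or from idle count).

context switches = 2

t=0: L0/L1/L2 = C/-/- → run C
t=1: L0/L1/L2 = C/-/- → run C
t=2: L0/L1/L2 = G/-/- → run G
t=3: L0/L1/L2 = G/-/- → run G
t=4: L0/L1/L2 = -/G/- → run G
t=5: L0/L1/L2 = -/G/- → run G
t=6: L0/L1/L2 = -/G/- → run G
t=7: L0/L1/L2 = -/G/- → run G
t=8: L0/L1/L2 = -/-/G → run G
t=9: L0/L1/L2 = -/-/G → run G
t=10: (idle)
t=11: (idle)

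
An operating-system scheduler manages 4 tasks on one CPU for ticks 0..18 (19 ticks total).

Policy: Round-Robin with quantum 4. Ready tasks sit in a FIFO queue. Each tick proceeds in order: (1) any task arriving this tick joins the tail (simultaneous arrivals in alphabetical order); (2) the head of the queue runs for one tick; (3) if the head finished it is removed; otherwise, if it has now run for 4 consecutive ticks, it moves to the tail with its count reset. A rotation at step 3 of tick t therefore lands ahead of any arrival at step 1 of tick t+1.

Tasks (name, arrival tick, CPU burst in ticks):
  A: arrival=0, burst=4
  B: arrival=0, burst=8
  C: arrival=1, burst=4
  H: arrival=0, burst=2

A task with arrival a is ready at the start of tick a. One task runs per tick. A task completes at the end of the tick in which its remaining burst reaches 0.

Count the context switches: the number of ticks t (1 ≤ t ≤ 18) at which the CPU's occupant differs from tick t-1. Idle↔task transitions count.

t=0: queue=[A,B,H] q_used=0 → run A
t=1: queue=[A,B,H,C] q_used=1 → run A
t=2: queue=[A,B,H,C] q_used=2 → run A
t=3: queue=[A,B,H,C] q_used=3 → run A
t=4: queue=[B,H,C] q_used=0 → run B
t=5: queue=[B,H,C] q_used=1 → run B
t=6: queue=[B,H,C] q_used=2 → run B
t=7: queue=[B,H,C] q_used=3 → run B
t=8: queue=[H,C,B] q_used=0 → run H
t=9: queue=[H,C,B] q_used=1 → run H
t=10: queue=[C,B] q_used=0 → run C
t=11: queue=[C,B] q_used=1 → run C
t=12: queue=[C,B] q_used=2 → run C
t=13: queue=[C,B] q_used=3 → run C
t=14: queue=[B] q_used=0 → run B
t=15: queue=[B] q_used=1 → run B
t=16: queue=[B] q_used=2 → run B
t=17: queue=[B] q_used=3 → run B
t=18: (idle)

context switches = 5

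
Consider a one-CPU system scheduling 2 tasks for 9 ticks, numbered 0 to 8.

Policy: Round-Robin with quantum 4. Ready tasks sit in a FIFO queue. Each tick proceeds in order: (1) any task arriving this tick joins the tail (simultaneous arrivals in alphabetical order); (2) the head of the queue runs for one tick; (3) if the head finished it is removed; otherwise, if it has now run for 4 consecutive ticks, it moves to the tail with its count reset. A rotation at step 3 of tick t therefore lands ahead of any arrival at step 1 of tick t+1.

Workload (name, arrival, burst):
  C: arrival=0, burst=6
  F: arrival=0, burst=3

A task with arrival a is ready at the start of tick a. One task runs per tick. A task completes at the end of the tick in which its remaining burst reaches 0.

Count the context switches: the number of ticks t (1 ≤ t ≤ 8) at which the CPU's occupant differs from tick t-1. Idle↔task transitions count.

t=0: queue=[C,F] q_used=0 → run C
t=1: queue=[C,F] q_used=1 → run C
t=2: queue=[C,F] q_used=2 → run C
t=3: queue=[C,F] q_used=3 → run C
t=4: queue=[F,C] q_used=0 → run F
t=5: queue=[F,C] q_used=1 → run F
t=6: queue=[F,C] q_used=2 → run F
t=7: queue=[C] q_used=0 → run C
t=8: queue=[C] q_used=1 → run C

context switches = 2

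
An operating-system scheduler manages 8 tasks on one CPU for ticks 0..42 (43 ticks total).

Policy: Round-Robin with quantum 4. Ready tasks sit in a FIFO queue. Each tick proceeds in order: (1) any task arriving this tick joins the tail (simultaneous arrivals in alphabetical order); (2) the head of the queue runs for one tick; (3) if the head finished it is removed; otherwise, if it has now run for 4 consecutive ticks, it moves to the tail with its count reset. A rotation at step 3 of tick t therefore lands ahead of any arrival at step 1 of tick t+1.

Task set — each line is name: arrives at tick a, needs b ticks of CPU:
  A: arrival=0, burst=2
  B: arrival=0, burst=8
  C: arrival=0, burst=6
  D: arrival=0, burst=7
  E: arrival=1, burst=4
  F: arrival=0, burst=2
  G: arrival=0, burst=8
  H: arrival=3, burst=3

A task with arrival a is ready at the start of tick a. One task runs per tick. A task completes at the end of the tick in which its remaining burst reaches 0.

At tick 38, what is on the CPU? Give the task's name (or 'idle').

running at tick 38 = G

t=0: queue=[A,B,C,D,F,G] q_used=0 → run A
t=1: queue=[A,B,C,D,F,G,E] q_used=1 → run A
t=2: queue=[B,C,D,F,G,E] q_used=0 → run B
t=3: queue=[B,C,D,F,G,E,H] q_used=1 → run B
t=4: queue=[B,C,D,F,G,E,H] q_used=2 → run B
t=5: queue=[B,C,D,F,G,E,H] q_used=3 → run B
t=6: queue=[C,D,F,G,E,H,B] q_used=0 → run C
t=7: queue=[C,D,F,G,E,H,B] q_used=1 → run C
t=8: queue=[C,D,F,G,E,H,B] q_used=2 → run C
t=9: queue=[C,D,F,G,E,H,B] q_used=3 → run C
t=10: queue=[D,F,G,E,H,B,C] q_used=0 → run D
t=11: queue=[D,F,G,E,H,B,C] q_used=1 → run D
t=12: queue=[D,F,G,E,H,B,C] q_used=2 → run D
t=13: queue=[D,F,G,E,H,B,C] q_used=3 → run D
t=14: queue=[F,G,E,H,B,C,D] q_used=0 → run F
t=15: queue=[F,G,E,H,B,C,D] q_used=1 → run F
t=16: queue=[G,E,H,B,C,D] q_used=0 → run G
t=17: queue=[G,E,H,B,C,D] q_used=1 → run G
t=18: queue=[G,E,H,B,C,D] q_used=2 → run G
t=19: queue=[G,E,H,B,C,D] q_used=3 → run G
t=20: queue=[E,H,B,C,D,G] q_used=0 → run E
t=21: queue=[E,H,B,C,D,G] q_used=1 → run E
t=22: queue=[E,H,B,C,D,G] q_used=2 → run E
t=23: queue=[E,H,B,C,D,G] q_used=3 → run E
t=24: queue=[H,B,C,D,G] q_used=0 → run H
t=25: queue=[H,B,C,D,G] q_used=1 → run H
t=26: queue=[H,B,C,D,G] q_used=2 → run H
t=27: queue=[B,C,D,G] q_used=0 → run B
t=28: queue=[B,C,D,G] q_used=1 → run B
t=29: queue=[B,C,D,G] q_used=2 → run B
t=30: queue=[B,C,D,G] q_used=3 → run B
t=31: queue=[C,D,G] q_used=0 → run C
t=32: queue=[C,D,G] q_used=1 → run C
t=33: queue=[D,G] q_used=0 → run D
t=34: queue=[D,G] q_used=1 → run D
t=35: queue=[D,G] q_used=2 → run D
t=36: queue=[G] q_used=0 → run G
t=37: queue=[G] q_used=1 → run G
t=38: queue=[G] q_used=2 → run G
t=39: queue=[G] q_used=3 → run G
t=40: (idle)
t=41: (idle)
t=42: (idle)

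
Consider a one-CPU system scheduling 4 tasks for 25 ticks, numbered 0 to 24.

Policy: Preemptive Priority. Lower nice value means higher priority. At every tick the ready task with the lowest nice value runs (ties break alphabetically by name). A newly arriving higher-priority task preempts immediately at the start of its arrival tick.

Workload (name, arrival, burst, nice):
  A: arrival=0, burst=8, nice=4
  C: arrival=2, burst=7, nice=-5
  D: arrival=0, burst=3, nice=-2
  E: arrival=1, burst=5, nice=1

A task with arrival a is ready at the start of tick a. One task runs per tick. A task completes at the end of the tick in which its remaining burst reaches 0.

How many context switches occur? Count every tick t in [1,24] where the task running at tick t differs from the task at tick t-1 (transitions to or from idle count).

context switches = 5

t=0: ready={A,D} → run D
t=1: ready={A,D,E} → run D
t=2: ready={A,C,D,E} → run C
t=3: ready={A,C,D,E} → run C
t=4: ready={A,C,D,E} → run C
t=5: ready={A,C,D,E} → run C
t=6: ready={A,C,D,E} → run C
t=7: ready={A,C,D,E} → run C
t=8: ready={A,C,D,E} → run C
t=9: ready={A,D,E} → run D
t=10: ready={A,E} → run E
t=11: ready={A,E} → run E
t=12: ready={A,E} → run E
t=13: ready={A,E} → run E
t=14: ready={A,E} → run E
t=15: ready={A} → run A
t=16: ready={A} → run A
t=17: ready={A} → run A
t=18: ready={A} → run A
t=19: ready={A} → run A
t=20: ready={A} → run A
t=21: ready={A} → run A
t=22: ready={A} → run A
t=23: (idle)
t=24: (idle)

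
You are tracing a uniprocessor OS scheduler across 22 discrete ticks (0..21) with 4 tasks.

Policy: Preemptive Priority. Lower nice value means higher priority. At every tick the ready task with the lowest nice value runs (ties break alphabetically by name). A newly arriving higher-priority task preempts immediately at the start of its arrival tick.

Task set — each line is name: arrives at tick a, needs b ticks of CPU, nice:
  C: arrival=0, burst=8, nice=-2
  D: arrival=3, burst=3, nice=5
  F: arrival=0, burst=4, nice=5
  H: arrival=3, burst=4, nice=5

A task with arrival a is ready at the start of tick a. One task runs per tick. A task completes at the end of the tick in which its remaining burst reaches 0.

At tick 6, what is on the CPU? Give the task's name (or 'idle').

t=0: ready={C,F} → run C
t=1: ready={C,F} → run C
t=2: ready={C,F} → run C
t=3: ready={C,D,F,H} → run C
t=4: ready={C,D,F,H} → run C
t=5: ready={C,D,F,H} → run C
t=6: ready={C,D,F,H} → run C
t=7: ready={C,D,F,H} → run C
t=8: ready={D,F,H} → run D
t=9: ready={D,F,H} → run D
t=10: ready={D,F,H} → run D
t=11: ready={F,H} → run F
t=12: ready={F,H} → run F
t=13: ready={F,H} → run F
t=14: ready={F,H} → run F
t=15: ready={H} → run H
t=16: ready={H} → run H
t=17: ready={H} → run H
t=18: ready={H} → run H
t=19: (idle)
t=20: (idle)
t=21: (idle)

running at tick 6 = C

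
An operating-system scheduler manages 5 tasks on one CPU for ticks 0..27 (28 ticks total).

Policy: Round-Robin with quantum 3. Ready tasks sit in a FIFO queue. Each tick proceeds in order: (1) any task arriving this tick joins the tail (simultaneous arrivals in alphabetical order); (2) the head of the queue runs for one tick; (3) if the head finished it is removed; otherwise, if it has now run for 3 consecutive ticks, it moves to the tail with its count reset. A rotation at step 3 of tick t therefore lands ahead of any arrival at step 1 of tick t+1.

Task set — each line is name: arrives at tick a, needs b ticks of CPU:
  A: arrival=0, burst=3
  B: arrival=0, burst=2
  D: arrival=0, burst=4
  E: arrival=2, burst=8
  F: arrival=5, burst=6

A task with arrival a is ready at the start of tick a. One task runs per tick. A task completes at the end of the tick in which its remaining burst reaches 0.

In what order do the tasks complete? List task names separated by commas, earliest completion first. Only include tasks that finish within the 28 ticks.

t=0: queue=[A,B,D] q_used=0 → run A
t=1: queue=[A,B,D] q_used=1 → run A
t=2: queue=[A,B,D,E] q_used=2 → run A
t=3: queue=[B,D,E] q_used=0 → run B
t=4: queue=[B,D,E] q_used=1 → run B
t=5: queue=[D,E,F] q_used=0 → run D
t=6: queue=[D,E,F] q_used=1 → run D
t=7: queue=[D,E,F] q_used=2 → run D
t=8: queue=[E,F,D] q_used=0 → run E
t=9: queue=[E,F,D] q_used=1 → run E
t=10: queue=[E,F,D] q_used=2 → run E
t=11: queue=[F,D,E] q_used=0 → run F
t=12: queue=[F,D,E] q_used=1 → run F
t=13: queue=[F,D,E] q_used=2 → run F
t=14: queue=[D,E,F] q_used=0 → run D
t=15: queue=[E,F] q_used=0 → run E
t=16: queue=[E,F] q_used=1 → run E
t=17: queue=[E,F] q_used=2 → run E
t=18: queue=[F,E] q_used=0 → run F
t=19: queue=[F,E] q_used=1 → run F
t=20: queue=[F,E] q_used=2 → run F
t=21: queue=[E] q_used=0 → run E
t=22: queue=[E] q_used=1 → run E
t=23: (idle)
t=24: (idle)
t=25: (idle)
t=26: (idle)
t=27: (idle)

completion order = A, B, D, F, E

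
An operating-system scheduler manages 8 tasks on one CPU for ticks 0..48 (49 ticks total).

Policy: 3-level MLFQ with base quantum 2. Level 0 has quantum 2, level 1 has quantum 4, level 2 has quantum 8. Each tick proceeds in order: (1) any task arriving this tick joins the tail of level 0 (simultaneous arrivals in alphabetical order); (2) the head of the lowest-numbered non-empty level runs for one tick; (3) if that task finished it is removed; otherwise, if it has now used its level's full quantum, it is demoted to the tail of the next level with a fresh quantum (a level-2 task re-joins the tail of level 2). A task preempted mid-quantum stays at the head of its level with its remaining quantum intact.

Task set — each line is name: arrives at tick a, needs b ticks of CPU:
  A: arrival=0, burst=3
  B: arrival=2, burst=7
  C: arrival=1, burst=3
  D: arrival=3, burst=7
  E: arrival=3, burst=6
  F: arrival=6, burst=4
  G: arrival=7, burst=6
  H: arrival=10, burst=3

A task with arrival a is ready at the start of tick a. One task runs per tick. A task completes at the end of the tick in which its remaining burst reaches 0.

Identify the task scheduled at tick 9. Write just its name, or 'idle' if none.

running at tick 9 = E

t=0: L0/L1/L2 = A/-/- → run A
t=1: L0/L1/L2 = AC/-/- → run A
t=2: L0/L1/L2 = CB/A/- → run C
t=3: L0/L1/L2 = CBDE/A/- → run C
t=4: L0/L1/L2 = BDE/AC/- → run B
t=5: L0/L1/L2 = BDE/AC/- → run B
t=6: L0/L1/L2 = DEF/ACB/- → run D
t=7: L0/L1/L2 = DEFG/ACB/- → run D
t=8: L0/L1/L2 = EFG/ACBD/- → run E
t=9: L0/L1/L2 = EFG/ACBD/- → run E
t=10: L0/L1/L2 = FGH/ACBDE/- → run F
t=11: L0/L1/L2 = FGH/ACBDE/- → run F
t=12: L0/L1/L2 = GH/ACBDEF/- → run G
t=13: L0/L1/L2 = GH/ACBDEF/- → run G
t=14: L0/L1/L2 = H/ACBDEFG/- → run H
t=15: L0/L1/L2 = H/ACBDEFG/- → run H
t=16: L0/L1/L2 = -/ACBDEFGH/- → run A
t=17: L0/L1/L2 = -/CBDEFGH/- → run C
t=18: L0/L1/L2 = -/BDEFGH/- → run B
t=19: L0/L1/L2 = -/BDEFGH/- → run B
t=20: L0/L1/L2 = -/BDEFGH/- → run B
t=21: L0/L1/L2 = -/BDEFGH/- → run B
t=22: L0/L1/L2 = -/DEFGH/B → run D
t=23: L0/L1/L2 = -/DEFGH/B → run D
t=24: L0/L1/L2 = -/DEFGH/B → run D
t=25: L0/L1/L2 = -/DEFGH/B → run D
t=26: L0/L1/L2 = -/EFGH/BD → run E
t=27: L0/L1/L2 = -/EFGH/BD → run E
t=28: L0/L1/L2 = -/EFGH/BD → run E
t=29: L0/L1/L2 = -/EFGH/BD → run E
t=30: L0/L1/L2 = -/FGH/BD → run F
t=31: L0/L1/L2 = -/FGH/BD → run F
t=32: L0/L1/L2 = -/GH/BD → run G
t=33: L0/L1/L2 = -/GH/BD → run G
t=34: L0/L1/L2 = -/GH/BD → run G
t=35: L0/L1/L2 = -/GH/BD → run G
t=36: L0/L1/L2 = -/H/BD → run H
t=37: L0/L1/L2 = -/-/BD → run B
t=38: L0/L1/L2 = -/-/D → run D
t=39: (idle)
t=40: (idle)
t=41: (idle)
t=42: (idle)
t=43: (idle)
t=44: (idle)
t=45: (idle)
t=46: (idle)
t=47: (idle)
t=48: (idle)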